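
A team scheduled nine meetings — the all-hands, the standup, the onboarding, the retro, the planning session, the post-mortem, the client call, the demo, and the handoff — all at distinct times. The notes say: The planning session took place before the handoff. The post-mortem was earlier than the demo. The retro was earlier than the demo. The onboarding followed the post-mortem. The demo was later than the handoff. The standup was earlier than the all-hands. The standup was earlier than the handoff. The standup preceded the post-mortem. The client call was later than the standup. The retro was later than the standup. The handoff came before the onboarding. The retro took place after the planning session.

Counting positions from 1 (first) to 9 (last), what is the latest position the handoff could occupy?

The handoff must come before the demo and the onboarding — 2 meetings forced after it.
Everything else can be placed before the handoff in some valid order, so the handoff can sit as late as position 9 − 2 = 7.

7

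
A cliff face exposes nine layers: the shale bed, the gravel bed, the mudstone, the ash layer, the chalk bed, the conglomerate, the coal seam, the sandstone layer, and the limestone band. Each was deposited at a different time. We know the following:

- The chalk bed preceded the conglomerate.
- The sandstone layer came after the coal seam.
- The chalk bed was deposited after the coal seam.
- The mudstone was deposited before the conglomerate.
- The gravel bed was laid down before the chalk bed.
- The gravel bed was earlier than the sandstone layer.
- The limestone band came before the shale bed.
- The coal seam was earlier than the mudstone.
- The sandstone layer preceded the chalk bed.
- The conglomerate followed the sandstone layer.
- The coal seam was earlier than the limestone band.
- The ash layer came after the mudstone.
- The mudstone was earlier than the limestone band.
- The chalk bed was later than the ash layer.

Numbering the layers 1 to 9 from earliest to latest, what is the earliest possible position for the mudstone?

2

The coal seam must come before the mudstone — 1 forced predecessor.
Nothing else is forced ahead of the mudstone, so its earliest slot is position 1 + 1 = 2.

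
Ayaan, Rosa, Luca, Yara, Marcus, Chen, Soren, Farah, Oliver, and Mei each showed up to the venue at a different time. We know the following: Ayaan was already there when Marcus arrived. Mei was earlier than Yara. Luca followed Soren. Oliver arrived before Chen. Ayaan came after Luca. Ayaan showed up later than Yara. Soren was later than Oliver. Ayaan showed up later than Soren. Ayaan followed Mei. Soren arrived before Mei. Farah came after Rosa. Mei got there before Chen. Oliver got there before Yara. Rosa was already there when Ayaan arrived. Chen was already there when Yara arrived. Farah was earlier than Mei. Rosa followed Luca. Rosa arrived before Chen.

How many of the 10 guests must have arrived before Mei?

5

Directly stated before Mei: Farah and Soren.
Luca reaches Mei via Luca → Rosa → Farah → Mei.
Oliver reaches Mei via Oliver → Soren → Mei.
Rosa reaches Mei via Rosa → Farah → Mei.
That's Farah, Luca, Oliver, Rosa, and Soren — 5 in all.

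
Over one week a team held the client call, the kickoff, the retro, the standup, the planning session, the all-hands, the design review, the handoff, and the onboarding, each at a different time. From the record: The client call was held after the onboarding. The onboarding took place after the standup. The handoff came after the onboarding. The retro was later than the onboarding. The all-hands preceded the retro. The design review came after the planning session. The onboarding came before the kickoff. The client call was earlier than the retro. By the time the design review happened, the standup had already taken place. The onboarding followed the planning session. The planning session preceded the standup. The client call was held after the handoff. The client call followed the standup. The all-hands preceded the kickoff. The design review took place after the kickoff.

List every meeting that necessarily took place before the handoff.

the onboarding, the planning session, the standup

Directly stated before the handoff: the onboarding.
The planning session reaches the handoff via the planning session → the onboarding → the handoff.
The standup reaches the handoff via the standup → the onboarding → the handoff.
No chain forces the retro (or any of the others) ahead of the handoff.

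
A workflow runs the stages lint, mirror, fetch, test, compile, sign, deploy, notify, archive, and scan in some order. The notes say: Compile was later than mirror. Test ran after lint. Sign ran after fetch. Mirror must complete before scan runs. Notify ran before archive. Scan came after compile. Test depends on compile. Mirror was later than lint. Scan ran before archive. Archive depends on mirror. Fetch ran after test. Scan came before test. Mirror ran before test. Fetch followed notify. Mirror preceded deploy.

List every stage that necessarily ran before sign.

compile, fetch, lint, mirror, notify, scan, test

Directly stated before sign: fetch.
Compile reaches sign via compile → test → fetch → sign.
Lint reaches sign via lint → test → fetch → sign.
Mirror reaches sign via mirror → test → fetch → sign.
Likewise notify, scan, and test each reach sign by chaining the stated constraints.
No chain forces archive (or any of the others) ahead of sign.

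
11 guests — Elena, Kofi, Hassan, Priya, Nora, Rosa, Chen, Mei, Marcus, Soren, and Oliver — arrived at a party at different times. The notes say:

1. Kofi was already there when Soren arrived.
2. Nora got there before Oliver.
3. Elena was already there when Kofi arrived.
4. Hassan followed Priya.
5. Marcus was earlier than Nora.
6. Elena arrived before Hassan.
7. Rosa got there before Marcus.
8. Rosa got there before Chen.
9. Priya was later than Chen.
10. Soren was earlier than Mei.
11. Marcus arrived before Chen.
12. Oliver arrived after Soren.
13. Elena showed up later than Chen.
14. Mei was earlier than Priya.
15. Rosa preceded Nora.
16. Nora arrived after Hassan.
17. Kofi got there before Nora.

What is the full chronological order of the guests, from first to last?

The constraints fix every adjacent pair, so only one ordering works:
Rosa → Marcus → Chen → Elena → Kofi → Soren → Mei → Priya → Hassan → Nora → Oliver.

Rosa, Marcus, Chen, Elena, Kofi, Soren, Mei, Priya, Hassan, Nora, Oliver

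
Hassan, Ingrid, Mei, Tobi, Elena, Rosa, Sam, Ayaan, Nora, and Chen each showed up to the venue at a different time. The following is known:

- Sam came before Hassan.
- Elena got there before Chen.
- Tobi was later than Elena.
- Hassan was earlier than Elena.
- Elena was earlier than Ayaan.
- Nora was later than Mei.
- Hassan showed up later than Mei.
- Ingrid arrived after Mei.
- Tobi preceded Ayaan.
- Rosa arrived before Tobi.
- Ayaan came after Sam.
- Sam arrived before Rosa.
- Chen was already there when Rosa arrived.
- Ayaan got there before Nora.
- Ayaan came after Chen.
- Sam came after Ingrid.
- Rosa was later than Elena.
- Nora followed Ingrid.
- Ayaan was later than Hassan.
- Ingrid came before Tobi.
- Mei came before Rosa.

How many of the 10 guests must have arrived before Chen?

5

Directly stated before Chen: Elena.
Hassan reaches Chen via Hassan → Elena → Chen.
Ingrid reaches Chen via Ingrid → Sam → Hassan → Elena → Chen.
Mei reaches Chen via Mei → Hassan → Elena → Chen.
Likewise Sam reaches Chen by chaining the stated constraints.
No chain forces Ayaan (or any of the others) ahead of Chen.
That's Elena, Hassan, Ingrid, Mei, and Sam — 5 in all.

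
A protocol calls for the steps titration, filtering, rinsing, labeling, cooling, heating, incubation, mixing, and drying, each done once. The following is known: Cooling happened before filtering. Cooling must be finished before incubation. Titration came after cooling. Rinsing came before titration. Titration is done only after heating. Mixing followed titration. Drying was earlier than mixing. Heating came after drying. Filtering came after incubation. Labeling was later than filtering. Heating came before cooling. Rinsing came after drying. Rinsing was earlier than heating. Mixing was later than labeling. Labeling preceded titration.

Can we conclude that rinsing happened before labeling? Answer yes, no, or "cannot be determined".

yes

Chain the constraints: rinsing → heating → cooling → filtering → labeling. Each link is directly stated, so rinsing comes before labeling.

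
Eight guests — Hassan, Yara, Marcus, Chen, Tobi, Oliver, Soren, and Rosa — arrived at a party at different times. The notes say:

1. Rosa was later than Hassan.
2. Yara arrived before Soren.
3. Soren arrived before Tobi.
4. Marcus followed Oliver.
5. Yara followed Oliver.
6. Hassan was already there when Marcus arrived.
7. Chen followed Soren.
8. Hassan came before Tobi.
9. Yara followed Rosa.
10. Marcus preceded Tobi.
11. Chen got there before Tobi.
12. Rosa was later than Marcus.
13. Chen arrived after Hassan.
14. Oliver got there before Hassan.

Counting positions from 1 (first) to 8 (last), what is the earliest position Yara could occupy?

Hassan, Marcus, Oliver, and Rosa must all come before Yara — 4 forced predecessors.
Nothing else is forced ahead of Yara, so their earliest slot is position 4 + 1 = 5.

5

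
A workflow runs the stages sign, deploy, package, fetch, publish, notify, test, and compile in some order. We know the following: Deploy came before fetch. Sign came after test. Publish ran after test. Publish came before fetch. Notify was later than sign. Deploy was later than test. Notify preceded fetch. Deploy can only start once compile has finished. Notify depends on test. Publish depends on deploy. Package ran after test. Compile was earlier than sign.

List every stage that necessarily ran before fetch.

Directly stated before fetch: deploy, notify, and publish.
Compile reaches fetch via compile → deploy → fetch.
Sign reaches fetch via sign → notify → fetch.
Test reaches fetch via test → deploy → fetch.

compile, deploy, notify, publish, sign, test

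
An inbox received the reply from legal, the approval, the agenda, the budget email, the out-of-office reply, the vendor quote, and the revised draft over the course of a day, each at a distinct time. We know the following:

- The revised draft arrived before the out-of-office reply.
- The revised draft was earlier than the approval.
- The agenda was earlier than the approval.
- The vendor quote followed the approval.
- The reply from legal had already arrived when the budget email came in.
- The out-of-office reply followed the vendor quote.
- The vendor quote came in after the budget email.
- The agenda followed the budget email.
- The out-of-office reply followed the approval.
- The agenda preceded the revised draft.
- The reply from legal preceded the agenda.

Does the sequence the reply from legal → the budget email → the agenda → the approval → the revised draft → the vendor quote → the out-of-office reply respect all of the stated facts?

no

The constraints require the revised draft before the approval, but in the proposed sequence the approval appears ahead of the revised draft. That one violation is enough.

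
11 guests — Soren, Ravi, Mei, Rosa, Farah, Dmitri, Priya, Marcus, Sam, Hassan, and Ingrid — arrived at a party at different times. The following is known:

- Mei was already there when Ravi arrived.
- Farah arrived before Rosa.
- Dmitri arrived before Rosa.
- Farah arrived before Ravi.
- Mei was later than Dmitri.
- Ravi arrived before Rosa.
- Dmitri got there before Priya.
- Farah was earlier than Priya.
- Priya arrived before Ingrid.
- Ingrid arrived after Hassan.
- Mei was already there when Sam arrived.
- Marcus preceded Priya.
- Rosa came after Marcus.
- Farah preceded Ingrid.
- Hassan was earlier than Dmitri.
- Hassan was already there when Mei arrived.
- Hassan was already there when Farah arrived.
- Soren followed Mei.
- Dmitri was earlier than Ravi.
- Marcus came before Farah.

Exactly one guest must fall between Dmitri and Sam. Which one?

Tracing the constraints gives Dmitri → Mei → Sam, so Mei sits after Dmitri and before Sam.
No other guest is forced both after Dmitri and before Sam.

Mei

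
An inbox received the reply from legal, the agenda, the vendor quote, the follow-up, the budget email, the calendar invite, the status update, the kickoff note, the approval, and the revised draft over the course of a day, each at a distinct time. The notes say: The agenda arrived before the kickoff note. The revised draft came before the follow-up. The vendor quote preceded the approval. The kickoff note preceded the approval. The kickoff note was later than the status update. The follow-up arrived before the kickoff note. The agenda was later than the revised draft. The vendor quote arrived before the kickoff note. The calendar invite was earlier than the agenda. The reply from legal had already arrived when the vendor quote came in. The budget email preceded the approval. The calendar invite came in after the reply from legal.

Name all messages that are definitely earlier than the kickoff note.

the agenda, the calendar invite, the follow-up, the reply from legal, the revised draft, the status update, the vendor quote

Directly stated before the kickoff note: the agenda, the follow-up, the status update, and the vendor quote.
The calendar invite reaches the kickoff note via the calendar invite → the agenda → the kickoff note.
The reply from legal reaches the kickoff note via the reply from legal → the vendor quote → the kickoff note.
The revised draft reaches the kickoff note via the revised draft → the agenda → the kickoff note.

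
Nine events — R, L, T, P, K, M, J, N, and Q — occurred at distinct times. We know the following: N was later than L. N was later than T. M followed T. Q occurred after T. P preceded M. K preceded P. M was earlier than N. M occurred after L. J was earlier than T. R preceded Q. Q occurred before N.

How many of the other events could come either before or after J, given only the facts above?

4

Forced after J: M, N, Q, and T.
That leaves K, L, P, and R with no forced order relative to J — 4.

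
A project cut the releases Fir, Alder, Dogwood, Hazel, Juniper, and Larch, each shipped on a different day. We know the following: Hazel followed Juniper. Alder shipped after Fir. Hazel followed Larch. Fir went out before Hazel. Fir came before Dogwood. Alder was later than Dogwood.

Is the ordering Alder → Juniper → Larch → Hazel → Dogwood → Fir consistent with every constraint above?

no

The constraints require Fir before Alder, but in the proposed sequence Alder appears ahead of Fir. That one violation is enough.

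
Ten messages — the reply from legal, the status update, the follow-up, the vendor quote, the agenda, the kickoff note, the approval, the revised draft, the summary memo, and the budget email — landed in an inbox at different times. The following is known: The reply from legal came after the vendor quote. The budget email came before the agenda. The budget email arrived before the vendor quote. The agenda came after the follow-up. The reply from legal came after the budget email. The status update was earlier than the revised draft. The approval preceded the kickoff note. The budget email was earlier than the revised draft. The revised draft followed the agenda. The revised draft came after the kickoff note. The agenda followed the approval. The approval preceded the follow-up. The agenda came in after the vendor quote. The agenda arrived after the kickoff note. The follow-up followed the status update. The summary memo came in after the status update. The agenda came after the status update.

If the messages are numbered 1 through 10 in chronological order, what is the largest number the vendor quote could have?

The vendor quote must come before the agenda, the reply from legal, and the revised draft — 3 messages forced after it.
Everything else can be placed before the vendor quote in some valid order, so the vendor quote can sit as late as position 10 − 3 = 7.

7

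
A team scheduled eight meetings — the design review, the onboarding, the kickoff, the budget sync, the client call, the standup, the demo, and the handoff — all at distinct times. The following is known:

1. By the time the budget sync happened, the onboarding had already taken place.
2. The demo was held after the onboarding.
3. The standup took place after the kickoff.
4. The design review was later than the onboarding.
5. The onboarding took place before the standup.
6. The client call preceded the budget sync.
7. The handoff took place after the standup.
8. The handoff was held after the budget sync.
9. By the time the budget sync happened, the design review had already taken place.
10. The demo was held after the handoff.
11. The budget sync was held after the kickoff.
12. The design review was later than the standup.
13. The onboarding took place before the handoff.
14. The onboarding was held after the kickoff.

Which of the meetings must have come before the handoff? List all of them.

Directly stated before the handoff: the budget sync, the onboarding, and the standup.
The client call reaches the handoff via the client call → the budget sync → the handoff.
The design review reaches the handoff via the design review → the budget sync → the handoff.
The kickoff reaches the handoff via the kickoff → the onboarding → the handoff.
No chain forces the demo ahead of the handoff.

the budget sync, the client call, the design review, the kickoff, the onboarding, the standup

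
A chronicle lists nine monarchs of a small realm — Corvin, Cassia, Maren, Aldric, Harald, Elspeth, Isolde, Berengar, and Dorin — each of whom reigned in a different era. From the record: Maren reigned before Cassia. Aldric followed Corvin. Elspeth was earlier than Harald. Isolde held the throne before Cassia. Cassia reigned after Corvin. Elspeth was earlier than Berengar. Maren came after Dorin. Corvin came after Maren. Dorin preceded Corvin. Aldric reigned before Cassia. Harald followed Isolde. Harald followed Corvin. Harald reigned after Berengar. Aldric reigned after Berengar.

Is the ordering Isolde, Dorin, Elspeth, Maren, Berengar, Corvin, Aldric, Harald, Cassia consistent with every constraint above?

Check each stated constraint against the proposed order — e.g. Isolde is ahead of Harald; Isolde is ahead of Cassia. Every pair is in the required order; nothing is violated.

yes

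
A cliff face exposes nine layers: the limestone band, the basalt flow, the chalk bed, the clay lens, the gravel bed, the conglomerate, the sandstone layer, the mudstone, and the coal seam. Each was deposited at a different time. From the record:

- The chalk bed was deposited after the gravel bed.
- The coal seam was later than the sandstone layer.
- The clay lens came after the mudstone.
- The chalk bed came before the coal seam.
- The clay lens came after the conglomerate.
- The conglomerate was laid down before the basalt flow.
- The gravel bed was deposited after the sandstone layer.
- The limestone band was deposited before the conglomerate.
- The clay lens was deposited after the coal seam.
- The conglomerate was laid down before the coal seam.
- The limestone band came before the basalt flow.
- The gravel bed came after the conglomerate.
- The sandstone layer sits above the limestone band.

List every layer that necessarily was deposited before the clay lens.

the chalk bed, the coal seam, the conglomerate, the gravel bed, the limestone band, the mudstone, the sandstone layer

Directly stated before the clay lens: the coal seam, the conglomerate, and the mudstone.
The chalk bed reaches the clay lens via the chalk bed → the coal seam → the clay lens.
The gravel bed reaches the clay lens via the gravel bed → the chalk bed → the coal seam → the clay lens.
The limestone band reaches the clay lens via the limestone band → the conglomerate → the clay lens.
Likewise the sandstone layer reaches the clay lens by chaining the stated constraints.
No chain forces the basalt flow ahead of the clay lens.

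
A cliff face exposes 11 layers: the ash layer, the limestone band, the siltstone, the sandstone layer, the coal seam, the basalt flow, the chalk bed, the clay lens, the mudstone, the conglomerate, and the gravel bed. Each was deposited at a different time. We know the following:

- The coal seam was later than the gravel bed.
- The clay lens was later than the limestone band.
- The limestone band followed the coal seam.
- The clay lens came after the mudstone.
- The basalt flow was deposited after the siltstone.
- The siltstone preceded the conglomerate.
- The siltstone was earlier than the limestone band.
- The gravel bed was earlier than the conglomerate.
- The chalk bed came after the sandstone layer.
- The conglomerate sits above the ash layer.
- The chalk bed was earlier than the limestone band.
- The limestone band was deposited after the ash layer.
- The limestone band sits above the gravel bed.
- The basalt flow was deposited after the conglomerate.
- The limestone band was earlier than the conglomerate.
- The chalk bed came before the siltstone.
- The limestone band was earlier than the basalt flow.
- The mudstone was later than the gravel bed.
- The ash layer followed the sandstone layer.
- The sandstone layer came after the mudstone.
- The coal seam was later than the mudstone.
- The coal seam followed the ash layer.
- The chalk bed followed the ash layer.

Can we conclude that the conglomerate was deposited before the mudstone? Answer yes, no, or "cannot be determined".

no

Tracing the constraints gives the mudstone → the sandstone layer → the ash layer → the conglomerate, so the mudstone must come before the conglomerate.
That means the conglomerate cannot be before the mudstone.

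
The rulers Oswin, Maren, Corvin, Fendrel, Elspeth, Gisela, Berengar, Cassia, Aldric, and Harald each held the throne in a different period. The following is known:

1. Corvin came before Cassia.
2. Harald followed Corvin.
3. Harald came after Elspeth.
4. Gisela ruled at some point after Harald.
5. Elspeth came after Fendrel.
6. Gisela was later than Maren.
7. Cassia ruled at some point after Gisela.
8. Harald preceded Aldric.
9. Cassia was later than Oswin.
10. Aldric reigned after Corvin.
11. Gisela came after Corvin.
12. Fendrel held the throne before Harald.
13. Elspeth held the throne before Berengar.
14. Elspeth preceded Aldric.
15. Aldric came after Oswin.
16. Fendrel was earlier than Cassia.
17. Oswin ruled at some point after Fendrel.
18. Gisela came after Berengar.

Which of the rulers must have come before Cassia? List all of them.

Directly stated before Cassia: Corvin, Fendrel, Gisela, and Oswin.
Berengar reaches Cassia via Berengar → Gisela → Cassia.
Elspeth reaches Cassia via Elspeth → Berengar → Gisela → Cassia.
Harald reaches Cassia via Harald → Gisela → Cassia.
Likewise Maren reaches Cassia by chaining the stated constraints.
No chain forces Aldric ahead of Cassia.

Berengar, Corvin, Elspeth, Fendrel, Gisela, Harald, Maren, Oswin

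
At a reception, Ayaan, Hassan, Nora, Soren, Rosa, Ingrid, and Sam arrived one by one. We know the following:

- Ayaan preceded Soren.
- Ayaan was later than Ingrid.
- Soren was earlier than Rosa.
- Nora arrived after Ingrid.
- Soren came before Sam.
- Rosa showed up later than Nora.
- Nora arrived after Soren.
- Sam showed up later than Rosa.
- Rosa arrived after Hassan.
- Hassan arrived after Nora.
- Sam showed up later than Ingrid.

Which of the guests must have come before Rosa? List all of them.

Ayaan, Hassan, Ingrid, Nora, Soren

Directly stated before Rosa: Hassan, Nora, and Soren.
Ayaan reaches Rosa via Ayaan → Soren → Rosa.
Ingrid reaches Rosa via Ingrid → Nora → Rosa.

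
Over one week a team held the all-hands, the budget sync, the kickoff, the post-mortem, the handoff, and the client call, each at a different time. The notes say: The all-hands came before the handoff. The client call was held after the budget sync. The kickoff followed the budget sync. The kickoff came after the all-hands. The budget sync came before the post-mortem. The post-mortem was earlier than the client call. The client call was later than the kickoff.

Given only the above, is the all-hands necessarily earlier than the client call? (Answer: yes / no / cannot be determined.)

yes

Chain the constraints: the all-hands → the kickoff → the client call. Each link is directly stated, so the all-hands comes before the client call.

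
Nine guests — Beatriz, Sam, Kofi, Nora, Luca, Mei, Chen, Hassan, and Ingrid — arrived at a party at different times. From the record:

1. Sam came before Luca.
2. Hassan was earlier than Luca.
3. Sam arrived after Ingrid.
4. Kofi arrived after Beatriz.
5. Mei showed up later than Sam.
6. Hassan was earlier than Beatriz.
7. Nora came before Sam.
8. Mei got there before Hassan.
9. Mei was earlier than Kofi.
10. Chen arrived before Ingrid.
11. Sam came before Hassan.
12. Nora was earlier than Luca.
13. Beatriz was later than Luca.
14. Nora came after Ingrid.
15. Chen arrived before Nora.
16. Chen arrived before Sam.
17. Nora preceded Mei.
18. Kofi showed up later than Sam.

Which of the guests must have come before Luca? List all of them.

Chen, Hassan, Ingrid, Mei, Nora, Sam

Directly stated before Luca: Hassan, Nora, and Sam.
Chen reaches Luca via Chen → Nora → Luca.
Ingrid reaches Luca via Ingrid → Sam → Luca.
Mei reaches Luca via Mei → Hassan → Luca.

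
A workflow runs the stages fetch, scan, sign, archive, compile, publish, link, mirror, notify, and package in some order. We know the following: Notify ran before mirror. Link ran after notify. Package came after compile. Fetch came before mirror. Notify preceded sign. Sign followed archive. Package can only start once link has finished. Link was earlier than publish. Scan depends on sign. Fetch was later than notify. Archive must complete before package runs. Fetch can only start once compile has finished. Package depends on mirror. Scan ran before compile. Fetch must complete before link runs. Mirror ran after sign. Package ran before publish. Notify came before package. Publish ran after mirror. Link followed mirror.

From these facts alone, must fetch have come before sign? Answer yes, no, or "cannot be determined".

no

Tracing the constraints gives sign → scan → compile → fetch, so sign must come before fetch.
That means fetch cannot be before sign.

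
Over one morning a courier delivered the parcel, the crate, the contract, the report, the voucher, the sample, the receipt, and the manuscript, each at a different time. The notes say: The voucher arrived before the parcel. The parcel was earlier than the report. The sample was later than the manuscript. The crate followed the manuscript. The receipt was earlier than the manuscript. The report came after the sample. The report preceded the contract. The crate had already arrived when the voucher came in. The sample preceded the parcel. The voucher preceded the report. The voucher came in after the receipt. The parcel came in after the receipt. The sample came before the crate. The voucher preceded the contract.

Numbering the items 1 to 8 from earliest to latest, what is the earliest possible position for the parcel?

The crate, the manuscript, the receipt, the sample, and the voucher must all come before the parcel — 5 forced predecessors.
Nothing else is forced ahead of the parcel, so its earliest slot is position 5 + 1 = 6.

6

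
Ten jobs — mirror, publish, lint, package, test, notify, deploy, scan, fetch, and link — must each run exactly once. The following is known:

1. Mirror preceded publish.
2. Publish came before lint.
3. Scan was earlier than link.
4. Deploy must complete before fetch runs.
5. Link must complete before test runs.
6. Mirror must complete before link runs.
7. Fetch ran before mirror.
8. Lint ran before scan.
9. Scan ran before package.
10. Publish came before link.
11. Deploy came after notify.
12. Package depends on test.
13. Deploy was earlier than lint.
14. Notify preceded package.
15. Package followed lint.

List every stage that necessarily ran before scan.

deploy, fetch, lint, mirror, notify, publish

Directly stated before scan: lint.
Deploy reaches scan via deploy → lint → scan.
Fetch reaches scan via fetch → mirror → publish → lint → scan.
Mirror reaches scan via mirror → publish → lint → scan.
Likewise notify and publish each reach scan by chaining the stated constraints.
No chain forces package (or any of the others) ahead of scan.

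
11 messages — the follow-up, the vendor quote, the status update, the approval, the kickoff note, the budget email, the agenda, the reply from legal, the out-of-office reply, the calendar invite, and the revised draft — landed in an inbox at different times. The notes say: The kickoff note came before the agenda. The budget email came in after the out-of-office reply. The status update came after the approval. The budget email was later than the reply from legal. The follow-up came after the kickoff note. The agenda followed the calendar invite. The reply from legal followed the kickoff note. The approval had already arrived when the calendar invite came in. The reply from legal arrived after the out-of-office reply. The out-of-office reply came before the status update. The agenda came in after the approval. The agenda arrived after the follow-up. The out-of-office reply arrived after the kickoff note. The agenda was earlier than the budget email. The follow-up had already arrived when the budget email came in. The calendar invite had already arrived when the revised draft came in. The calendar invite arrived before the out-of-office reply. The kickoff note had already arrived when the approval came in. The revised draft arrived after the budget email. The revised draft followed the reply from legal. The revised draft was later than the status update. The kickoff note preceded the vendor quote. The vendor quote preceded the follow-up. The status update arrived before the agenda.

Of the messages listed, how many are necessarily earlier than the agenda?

7

Directly stated before the agenda: the approval, the calendar invite, the follow-up, the kickoff note, and the status update.
The out-of-office reply reaches the agenda via the out-of-office reply → the status update → the agenda.
The vendor quote reaches the agenda via the vendor quote → the follow-up → the agenda.
No chain forces the budget email (or any of the others) ahead of the agenda.
That's the approval, the calendar invite, the follow-up, the kickoff note, the out-of-office reply, the status update, and the vendor quote — 7 in all.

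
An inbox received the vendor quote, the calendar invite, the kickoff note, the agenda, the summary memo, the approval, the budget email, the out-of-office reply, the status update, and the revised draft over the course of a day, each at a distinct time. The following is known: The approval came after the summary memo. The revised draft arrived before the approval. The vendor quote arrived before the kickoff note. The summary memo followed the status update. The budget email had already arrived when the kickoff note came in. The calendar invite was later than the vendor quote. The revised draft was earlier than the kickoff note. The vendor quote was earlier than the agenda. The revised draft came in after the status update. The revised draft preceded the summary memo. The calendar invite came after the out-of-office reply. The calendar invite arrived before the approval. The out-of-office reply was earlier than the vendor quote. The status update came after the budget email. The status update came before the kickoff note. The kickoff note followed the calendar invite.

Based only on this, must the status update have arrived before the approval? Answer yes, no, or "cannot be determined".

Chain the constraints: the status update → the summary memo → the approval. Each link is directly stated, so the status update comes before the approval.

yes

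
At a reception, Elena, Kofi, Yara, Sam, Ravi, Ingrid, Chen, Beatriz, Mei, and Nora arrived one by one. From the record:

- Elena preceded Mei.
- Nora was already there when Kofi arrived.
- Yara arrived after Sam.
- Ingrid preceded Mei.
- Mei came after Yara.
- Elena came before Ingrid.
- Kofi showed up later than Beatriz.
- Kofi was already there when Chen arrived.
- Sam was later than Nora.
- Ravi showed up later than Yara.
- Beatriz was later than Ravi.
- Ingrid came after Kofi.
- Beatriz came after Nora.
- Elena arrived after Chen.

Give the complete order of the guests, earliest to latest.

The constraints fix every adjacent pair, so only one ordering works:
Nora → Sam → Yara → Ravi → Beatriz → Kofi → Chen → Elena → Ingrid → Mei.

Nora, Sam, Yara, Ravi, Beatriz, Kofi, Chen, Elena, Ingrid, Mei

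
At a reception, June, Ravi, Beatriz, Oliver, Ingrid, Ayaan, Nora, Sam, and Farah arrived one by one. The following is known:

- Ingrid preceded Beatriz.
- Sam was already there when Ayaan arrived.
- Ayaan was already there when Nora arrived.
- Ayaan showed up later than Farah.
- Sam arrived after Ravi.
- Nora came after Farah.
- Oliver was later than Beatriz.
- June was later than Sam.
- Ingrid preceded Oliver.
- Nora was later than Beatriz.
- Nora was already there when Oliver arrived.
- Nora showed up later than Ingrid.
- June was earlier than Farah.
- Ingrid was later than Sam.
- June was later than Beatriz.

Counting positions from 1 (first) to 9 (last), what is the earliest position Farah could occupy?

Beatriz, Ingrid, June, Ravi, and Sam must all come before Farah — 5 forced predecessors.
Nothing else is forced ahead of Farah, so their earliest slot is position 5 + 1 = 6.

6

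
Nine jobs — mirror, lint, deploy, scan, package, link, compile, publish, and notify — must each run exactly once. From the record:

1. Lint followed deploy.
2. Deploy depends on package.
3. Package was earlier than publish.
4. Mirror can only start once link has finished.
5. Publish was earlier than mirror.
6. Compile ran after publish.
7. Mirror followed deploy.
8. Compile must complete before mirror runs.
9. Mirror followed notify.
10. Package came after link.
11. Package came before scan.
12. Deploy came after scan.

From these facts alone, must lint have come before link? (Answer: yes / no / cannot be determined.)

no

Tracing the constraints gives link → package → deploy → lint, so link must come before lint.
That means lint cannot be before link.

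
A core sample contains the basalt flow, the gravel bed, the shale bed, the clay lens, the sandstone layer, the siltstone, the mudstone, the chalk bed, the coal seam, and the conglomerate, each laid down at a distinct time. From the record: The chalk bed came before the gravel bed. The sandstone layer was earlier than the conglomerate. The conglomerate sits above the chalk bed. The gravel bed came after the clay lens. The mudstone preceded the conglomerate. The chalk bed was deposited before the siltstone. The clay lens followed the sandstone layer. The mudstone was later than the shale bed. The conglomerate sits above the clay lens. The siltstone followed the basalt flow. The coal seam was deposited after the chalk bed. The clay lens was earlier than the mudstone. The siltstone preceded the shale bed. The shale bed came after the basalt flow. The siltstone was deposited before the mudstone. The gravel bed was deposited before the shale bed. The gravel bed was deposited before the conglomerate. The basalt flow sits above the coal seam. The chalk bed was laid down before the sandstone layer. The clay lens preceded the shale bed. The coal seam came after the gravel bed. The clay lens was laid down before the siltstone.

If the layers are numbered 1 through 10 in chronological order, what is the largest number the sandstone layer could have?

2

The sandstone layer must come before the basalt flow, the clay lens, the coal seam, the conglomerate, the gravel bed, the mudstone, the shale bed, and the siltstone — 8 layers forced after it.
Everything else can be placed before the sandstone layer in some valid order, so the sandstone layer can sit as late as position 10 − 8 = 2.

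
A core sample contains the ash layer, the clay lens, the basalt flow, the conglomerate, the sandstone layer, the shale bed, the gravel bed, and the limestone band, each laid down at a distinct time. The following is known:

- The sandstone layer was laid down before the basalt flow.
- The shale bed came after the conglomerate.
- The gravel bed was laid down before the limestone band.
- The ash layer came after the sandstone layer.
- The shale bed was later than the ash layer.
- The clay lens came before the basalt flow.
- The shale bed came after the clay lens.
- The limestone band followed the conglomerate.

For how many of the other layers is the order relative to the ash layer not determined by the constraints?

Forced before the ash layer: the sandstone layer; forced after the ash layer: the shale bed.
That leaves the basalt flow, the clay lens, the conglomerate, the gravel bed, and the limestone band with no forced order relative to the ash layer — 5.

5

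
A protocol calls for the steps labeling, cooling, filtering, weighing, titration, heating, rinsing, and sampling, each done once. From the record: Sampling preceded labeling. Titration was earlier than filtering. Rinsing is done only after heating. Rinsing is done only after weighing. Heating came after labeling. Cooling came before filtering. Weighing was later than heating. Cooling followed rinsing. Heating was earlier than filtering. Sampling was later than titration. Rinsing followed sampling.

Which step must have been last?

Every other step has a chain of constraints placing it before filtering, so filtering is last.

filtering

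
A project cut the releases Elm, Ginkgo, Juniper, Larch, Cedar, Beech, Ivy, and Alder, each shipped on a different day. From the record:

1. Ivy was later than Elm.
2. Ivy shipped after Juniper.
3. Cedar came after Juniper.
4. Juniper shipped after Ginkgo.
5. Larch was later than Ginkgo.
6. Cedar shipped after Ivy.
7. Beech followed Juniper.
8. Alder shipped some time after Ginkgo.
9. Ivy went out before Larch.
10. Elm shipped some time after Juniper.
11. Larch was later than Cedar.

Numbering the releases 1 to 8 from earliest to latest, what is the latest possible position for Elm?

5

Elm must come before Cedar, Ivy, and Larch — 3 releases forced after it.
Everything else can be placed before Elm in some valid order, so Elm can sit as late as position 8 − 3 = 5.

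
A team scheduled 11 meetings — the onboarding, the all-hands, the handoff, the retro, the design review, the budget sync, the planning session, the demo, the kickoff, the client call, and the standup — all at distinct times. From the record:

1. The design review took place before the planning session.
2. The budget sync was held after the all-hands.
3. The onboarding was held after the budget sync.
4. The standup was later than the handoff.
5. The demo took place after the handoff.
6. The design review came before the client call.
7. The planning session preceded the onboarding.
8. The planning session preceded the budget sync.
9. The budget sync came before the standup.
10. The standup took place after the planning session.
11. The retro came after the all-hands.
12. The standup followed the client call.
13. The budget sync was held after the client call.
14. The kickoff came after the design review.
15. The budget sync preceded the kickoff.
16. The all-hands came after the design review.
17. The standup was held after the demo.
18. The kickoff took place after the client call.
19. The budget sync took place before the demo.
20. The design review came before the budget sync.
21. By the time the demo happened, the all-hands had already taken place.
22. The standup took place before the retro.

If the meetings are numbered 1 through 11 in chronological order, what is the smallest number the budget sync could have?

5

The all-hands, the client call, the design review, and the planning session must all come before the budget sync — 4 forced predecessors.
Nothing else is forced ahead of the budget sync, so its earliest slot is position 4 + 1 = 5.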